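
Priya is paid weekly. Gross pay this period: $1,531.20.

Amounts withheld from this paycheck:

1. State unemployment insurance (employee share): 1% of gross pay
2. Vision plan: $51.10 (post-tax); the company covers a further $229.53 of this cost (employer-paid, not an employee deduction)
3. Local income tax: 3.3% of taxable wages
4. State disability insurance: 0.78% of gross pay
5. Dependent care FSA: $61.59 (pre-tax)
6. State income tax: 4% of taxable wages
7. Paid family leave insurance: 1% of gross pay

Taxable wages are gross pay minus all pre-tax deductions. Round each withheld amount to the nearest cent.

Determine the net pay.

Dependent care FSA: $61.59
Taxable wages = $1,531.20 − $61.59 = $1,469.61
Local income tax: $1,469.61 × 0.033 = $48.50
State income tax: $1,469.61 × 0.04 = $58.78
State unemployment insurance (employee share): $1,531.20 × 0.01 = $15.31
State disability insurance: $1,531.20 × 0.0078 = $11.94
Paid family leave insurance: $1,531.20 × 0.01 = $15.31
Vision plan: $51.10
(Employer's $229.53 toward vision plan is not withheld from the employee.)
Total deductions = $61.59 + $48.50 + $58.78 + $15.31 + $11.94 + $15.31 + $51.10 = $262.53
Net pay = $1,531.20 − $262.53 = $1,268.67

$1,268.67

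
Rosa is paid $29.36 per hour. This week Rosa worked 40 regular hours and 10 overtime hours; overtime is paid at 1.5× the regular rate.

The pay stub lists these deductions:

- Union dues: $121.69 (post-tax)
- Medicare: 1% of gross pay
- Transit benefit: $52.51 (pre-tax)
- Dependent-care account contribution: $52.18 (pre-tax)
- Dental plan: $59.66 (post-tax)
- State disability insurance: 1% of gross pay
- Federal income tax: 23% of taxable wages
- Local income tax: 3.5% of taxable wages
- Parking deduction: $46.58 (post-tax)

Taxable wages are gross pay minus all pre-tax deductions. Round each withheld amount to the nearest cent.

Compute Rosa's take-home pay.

$849.70

Regular pay: 40 × $29.36 = $1,174.40
Overtime pay: 10 × $29.36 × 1.5 = $440.40
Gross pay = $1,174.40 + $440.40 = $1,614.80
Transit benefit: $52.51
Dependent-care account contribution: $52.18
Pre-tax total = $52.51 + $52.18 = $104.69
Taxable wages = $1,614.80 − $104.69 = $1,510.11
Federal income tax: $1,510.11 × 0.23 = $347.33
Local income tax: $1,510.11 × 0.035 = $52.85
State disability insurance: $1,614.80 × 0.01 = $16.15
Medicare: $1,614.80 × 0.01 = $16.15
Dental plan: $59.66
Union dues: $121.69
Parking deduction: $46.58
Total deductions = $52.51 + $52.18 + $347.33 + $52.85 + $16.15 + $16.15 + $59.66 + $121.69 + $46.58 = $765.10
Net pay = $1,614.80 − $765.10 = $849.70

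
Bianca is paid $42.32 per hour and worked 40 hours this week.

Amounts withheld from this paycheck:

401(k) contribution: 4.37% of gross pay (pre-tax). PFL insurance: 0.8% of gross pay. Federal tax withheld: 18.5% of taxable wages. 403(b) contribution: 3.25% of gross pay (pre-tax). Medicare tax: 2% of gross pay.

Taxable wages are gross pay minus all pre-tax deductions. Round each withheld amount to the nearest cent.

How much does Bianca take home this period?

Gross pay: 40 × $42.32 = $1,692.80
403(b) contribution: $1,692.80 × 0.0325 = $55.02
401(k) contribution: $1,692.80 × 0.0437 = $73.98
Pre-tax total = $55.02 + $73.98 = $129.00
Taxable wages = $1,692.80 − $129.00 = $1,563.80
Federal tax withheld: $1,563.80 × 0.185 = $289.30
Medicare tax: $1,692.80 × 0.02 = $33.86
PFL insurance: $1,692.80 × 0.008 = $13.54
Total deductions = $55.02 + $73.98 + $289.30 + $33.86 + $13.54 = $465.70
Net pay = $1,692.80 − $465.70 = $1,227.10

$1,227.10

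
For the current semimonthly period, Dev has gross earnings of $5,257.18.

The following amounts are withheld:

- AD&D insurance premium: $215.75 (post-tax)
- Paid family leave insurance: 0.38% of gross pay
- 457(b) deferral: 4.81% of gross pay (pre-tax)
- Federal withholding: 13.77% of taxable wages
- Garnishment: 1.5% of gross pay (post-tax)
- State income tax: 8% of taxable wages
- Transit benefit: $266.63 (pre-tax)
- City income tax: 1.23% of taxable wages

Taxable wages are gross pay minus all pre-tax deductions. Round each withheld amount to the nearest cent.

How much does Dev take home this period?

457(b) deferral: $5,257.18 × 0.0481 = $252.87
Transit benefit: $266.63
Pre-tax total = $252.87 + $266.63 = $519.50
Taxable wages = $5,257.18 − $519.50 = $4,737.68
Federal withholding: $4,737.68 × 0.1377 = $652.38
City income tax: $4,737.68 × 0.0123 = $58.27
State income tax: $4,737.68 × 0.08 = $379.01
Paid family leave insurance: $5,257.18 × 0.0038 = $19.98
Garnishment: $5,257.18 × 0.015 = $78.86
AD&D insurance premium: $215.75
Total deductions = $252.87 + $266.63 + $652.38 + $58.27 + $379.01 + $19.98 + $78.86 + $215.75 = $1,923.75
Net pay = $5,257.18 − $1,923.75 = $3,333.43

$3,333.43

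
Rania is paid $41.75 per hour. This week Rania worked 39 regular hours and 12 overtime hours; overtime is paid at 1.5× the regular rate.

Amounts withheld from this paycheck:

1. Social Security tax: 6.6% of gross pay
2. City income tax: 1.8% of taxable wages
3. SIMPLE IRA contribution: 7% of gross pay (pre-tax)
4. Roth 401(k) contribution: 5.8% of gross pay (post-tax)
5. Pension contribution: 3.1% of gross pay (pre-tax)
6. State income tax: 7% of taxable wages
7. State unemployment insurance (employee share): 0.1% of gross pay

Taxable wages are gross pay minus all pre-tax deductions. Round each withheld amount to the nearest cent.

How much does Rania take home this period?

$1,653.66

Regular pay: 39 × $41.75 = $1,628.25
Overtime pay: 12 × $41.75 × 1.5 = $751.50
Gross pay = $1,628.25 + $751.50 = $2,379.75
Pension contribution: $2,379.75 × 0.031 = $73.77
SIMPLE IRA contribution: $2,379.75 × 0.07 = $166.58
Pre-tax total = $73.77 + $166.58 = $240.35
Taxable wages = $2,379.75 − $240.35 = $2,139.40
State income tax: $2,139.40 × 0.07 = $149.76
City income tax: $2,139.40 × 0.018 = $38.51
State unemployment insurance (employee share): $2,379.75 × 0.001 = $2.38
Social Security tax: $2,379.75 × 0.066 = $157.06
Roth 401(k) contribution: $2,379.75 × 0.058 = $138.03
Total deductions = $73.77 + $166.58 + $149.76 + $38.51 + $2.38 + $157.06 + $138.03 = $726.09
Net pay = $2,379.75 − $726.09 = $1,653.66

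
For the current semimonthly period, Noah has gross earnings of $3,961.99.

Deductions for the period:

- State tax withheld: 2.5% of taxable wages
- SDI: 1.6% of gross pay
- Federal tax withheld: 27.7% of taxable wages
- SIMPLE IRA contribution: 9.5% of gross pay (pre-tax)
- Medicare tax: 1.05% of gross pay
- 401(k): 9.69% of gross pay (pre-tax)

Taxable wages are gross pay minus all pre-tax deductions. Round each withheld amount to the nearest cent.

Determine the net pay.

SIMPLE IRA contribution: $3,961.99 × 0.095 = $376.39
401(k): $3,961.99 × 0.0969 = $383.92
Pre-tax total = $376.39 + $383.92 = $760.31
Taxable wages = $3,961.99 − $760.31 = $3,201.68
Federal tax withheld: $3,201.68 × 0.277 = $886.87
State tax withheld: $3,201.68 × 0.025 = $80.04
SDI: $3,961.99 × 0.016 = $63.39
Medicare tax: $3,961.99 × 0.0105 = $41.60
Total deductions = $376.39 + $383.92 + $886.87 + $80.04 + $63.39 + $41.60 = $1,832.21
Net pay = $3,961.99 − $1,832.21 = $2,129.78

$2,129.78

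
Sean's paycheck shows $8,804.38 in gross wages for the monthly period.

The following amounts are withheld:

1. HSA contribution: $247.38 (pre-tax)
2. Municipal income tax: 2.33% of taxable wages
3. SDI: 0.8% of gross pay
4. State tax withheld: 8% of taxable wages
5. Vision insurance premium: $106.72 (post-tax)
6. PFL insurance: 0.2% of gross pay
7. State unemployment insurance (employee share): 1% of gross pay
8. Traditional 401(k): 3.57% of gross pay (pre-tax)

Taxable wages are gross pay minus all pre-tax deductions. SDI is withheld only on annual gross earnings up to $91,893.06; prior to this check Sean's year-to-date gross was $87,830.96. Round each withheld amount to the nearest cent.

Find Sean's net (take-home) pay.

$7,146.35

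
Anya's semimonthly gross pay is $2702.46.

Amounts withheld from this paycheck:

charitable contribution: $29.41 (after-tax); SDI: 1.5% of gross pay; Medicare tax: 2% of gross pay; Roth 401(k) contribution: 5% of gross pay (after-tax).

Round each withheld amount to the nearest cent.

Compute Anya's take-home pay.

$2443.34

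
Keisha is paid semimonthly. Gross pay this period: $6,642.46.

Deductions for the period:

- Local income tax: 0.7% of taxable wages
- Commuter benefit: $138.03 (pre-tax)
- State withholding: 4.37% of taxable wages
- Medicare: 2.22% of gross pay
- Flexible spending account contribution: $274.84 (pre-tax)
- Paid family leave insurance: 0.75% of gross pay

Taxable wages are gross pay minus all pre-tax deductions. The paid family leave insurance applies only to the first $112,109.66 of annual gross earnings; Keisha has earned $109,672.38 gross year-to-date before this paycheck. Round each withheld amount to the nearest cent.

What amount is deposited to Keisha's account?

Commuter benefit: $138.03
Flexible spending account contribution: $274.84
Pre-tax total = $138.03 + $274.84 = $412.87
Taxable wages = $6,642.46 − $412.87 = $6,229.59
State withholding: $6,229.59 × 0.0437 = $272.23
Local income tax: $6,229.59 × 0.007 = $43.61
Medicare: $6,642.46 × 0.0222 = $147.46
Paid family leave insurance: only $112,109.66 − $109,672.38 = $2,437.28 of this check is subject → $2,437.28 × 0.0075 = $18.28
Total deductions = $138.03 + $274.84 + $272.23 + $43.61 + $147.46 + $18.28 = $894.45
Net pay = $6,642.46 − $894.45 = $5,748.01

$5,748.01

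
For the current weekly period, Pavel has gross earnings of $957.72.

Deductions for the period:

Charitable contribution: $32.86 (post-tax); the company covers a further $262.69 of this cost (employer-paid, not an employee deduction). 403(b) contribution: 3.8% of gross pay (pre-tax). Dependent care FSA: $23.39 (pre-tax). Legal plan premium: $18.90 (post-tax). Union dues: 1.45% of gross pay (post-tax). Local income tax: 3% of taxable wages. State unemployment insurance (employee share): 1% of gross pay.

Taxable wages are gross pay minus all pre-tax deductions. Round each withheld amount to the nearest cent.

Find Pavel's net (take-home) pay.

Dependent care FSA: $23.39
403(b) contribution: $957.72 × 0.038 = $36.39
Pre-tax total = $23.39 + $36.39 = $59.78
Taxable wages = $957.72 − $59.78 = $897.94
Local income tax: $897.94 × 0.03 = $26.94
State unemployment insurance (employee share): $957.72 × 0.01 = $9.58
Charitable contribution: $32.86
Legal plan premium: $18.90
Union dues: $957.72 × 0.0145 = $13.89
(Employer's $262.69 toward charitable contribution is not withheld from the employee.)
Total deductions = $23.39 + $36.39 + $26.94 + $9.58 + $32.86 + $18.90 + $13.89 = $161.95
Net pay = $957.72 − $161.95 = $795.77

$795.77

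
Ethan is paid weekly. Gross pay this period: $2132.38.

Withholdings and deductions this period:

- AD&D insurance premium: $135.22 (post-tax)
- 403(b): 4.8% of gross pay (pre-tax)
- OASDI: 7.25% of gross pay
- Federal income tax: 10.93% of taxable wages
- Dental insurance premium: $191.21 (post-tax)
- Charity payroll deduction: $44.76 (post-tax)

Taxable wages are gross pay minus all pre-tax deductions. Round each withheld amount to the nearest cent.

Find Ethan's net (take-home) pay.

403(b): $2132.38 × 0.048 = $102.35
Taxable wages = $2132.38 − $102.35 = $2030.03
Federal income tax: $2030.03 × 0.1093 = $221.88
OASDI: $2132.38 × 0.0725 = $154.60
Charity payroll deduction: $44.76
AD&D insurance premium: $135.22
Dental insurance premium: $191.21
Total deductions = $102.35 + $221.88 + $154.60 + $44.76 + $135.22 + $191.21 = $850.02
Net pay = $2132.38 − $850.02 = $1282.36

$1282.36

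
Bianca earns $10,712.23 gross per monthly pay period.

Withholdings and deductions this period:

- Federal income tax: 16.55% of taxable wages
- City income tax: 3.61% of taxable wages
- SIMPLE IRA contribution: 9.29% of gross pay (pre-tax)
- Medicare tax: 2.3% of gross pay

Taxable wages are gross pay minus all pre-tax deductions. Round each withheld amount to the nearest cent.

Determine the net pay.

$7,511.72

SIMPLE IRA contribution: $10,712.23 × 0.0929 = $995.17
Taxable wages = $10,712.23 − $995.17 = $9,717.06
Federal income tax: $9,717.06 × 0.1655 = $1,608.17
City income tax: $9,717.06 × 0.0361 = $350.79
Medicare tax: $10,712.23 × 0.023 = $246.38
Total deductions = $995.17 + $1,608.17 + $350.79 + $246.38 = $3,200.51
Net pay = $10,712.23 − $3,200.51 = $7,511.72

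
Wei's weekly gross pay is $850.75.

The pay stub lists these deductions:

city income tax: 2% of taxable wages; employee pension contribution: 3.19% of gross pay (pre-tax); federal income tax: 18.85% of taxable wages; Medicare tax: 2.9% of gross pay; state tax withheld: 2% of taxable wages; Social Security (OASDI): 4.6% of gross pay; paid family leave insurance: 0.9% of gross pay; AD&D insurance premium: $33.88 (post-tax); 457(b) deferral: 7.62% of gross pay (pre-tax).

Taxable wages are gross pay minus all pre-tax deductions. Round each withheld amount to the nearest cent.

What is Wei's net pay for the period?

$480.05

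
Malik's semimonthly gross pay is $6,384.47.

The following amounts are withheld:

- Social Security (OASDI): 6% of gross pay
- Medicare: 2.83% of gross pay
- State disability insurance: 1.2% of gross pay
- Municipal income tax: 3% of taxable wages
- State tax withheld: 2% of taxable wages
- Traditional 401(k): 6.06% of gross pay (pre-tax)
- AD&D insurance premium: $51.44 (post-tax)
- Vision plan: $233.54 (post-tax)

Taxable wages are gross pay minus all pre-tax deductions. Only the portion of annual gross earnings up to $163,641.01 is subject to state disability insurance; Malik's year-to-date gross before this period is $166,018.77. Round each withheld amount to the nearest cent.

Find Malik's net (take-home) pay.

Traditional 401(k): $6,384.47 × 0.0606 = $386.90
Taxable wages = $6,384.47 − $386.90 = $5,997.57
State tax withheld: $5,997.57 × 0.02 = $119.95
Municipal income tax: $5,997.57 × 0.03 = $179.93
State disability insurance: annual cap $163,641.01 already reached (YTD $166,018.77), so $0.00
Medicare: $6,384.47 × 0.0283 = $180.68
Social Security (OASDI): $6,384.47 × 0.06 = $383.07
Vision plan: $233.54
AD&D insurance premium: $51.44
Total deductions = $386.90 + $119.95 + $179.93 + $0.00 + $180.68 + $383.07 + $233.54 + $51.44 = $1,535.51
Net pay = $6,384.47 − $1,535.51 = $4,848.96

$4,848.96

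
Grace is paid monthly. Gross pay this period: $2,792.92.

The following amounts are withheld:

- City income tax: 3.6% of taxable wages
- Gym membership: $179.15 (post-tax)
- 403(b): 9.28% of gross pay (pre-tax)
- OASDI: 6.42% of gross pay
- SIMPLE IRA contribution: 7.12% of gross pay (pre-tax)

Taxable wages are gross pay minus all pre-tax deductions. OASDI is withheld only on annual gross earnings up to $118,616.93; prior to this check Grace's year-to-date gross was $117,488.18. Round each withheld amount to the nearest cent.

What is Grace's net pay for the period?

403(b): $2,792.92 × 0.0928 = $259.18
SIMPLE IRA contribution: $2,792.92 × 0.0712 = $198.86
Pre-tax total = $259.18 + $198.86 = $458.04
Taxable wages = $2,792.92 − $458.04 = $2,334.88
City income tax: $2,334.88 × 0.036 = $84.06
OASDI: only $118,616.93 − $117,488.18 = $1,128.75 of this check is subject → $1,128.75 × 0.0642 = $72.47
Gym membership: $179.15
Total deductions = $259.18 + $198.86 + $84.06 + $72.47 + $179.15 = $793.72
Net pay = $2,792.92 − $793.72 = $1,999.20

$1,999.20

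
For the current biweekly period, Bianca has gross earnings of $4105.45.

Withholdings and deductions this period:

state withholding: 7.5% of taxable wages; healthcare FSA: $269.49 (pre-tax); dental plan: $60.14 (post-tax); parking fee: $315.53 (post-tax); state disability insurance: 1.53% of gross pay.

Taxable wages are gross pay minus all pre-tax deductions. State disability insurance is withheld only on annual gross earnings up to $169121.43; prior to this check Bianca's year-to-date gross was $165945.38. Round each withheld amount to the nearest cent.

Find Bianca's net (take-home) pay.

Healthcare FSA: $269.49
Taxable wages = $4105.45 − $269.49 = $3835.96
State withholding: $3835.96 × 0.075 = $287.70
State disability insurance: only $169121.43 − $165945.38 = $3176.05 of this check is subject → $3176.05 × 0.0153 = $48.59
Parking fee: $315.53
Dental plan: $60.14
Total deductions = $269.49 + $287.70 + $48.59 + $315.53 + $60.14 = $981.45
Net pay = $4105.45 − $981.45 = $3124.00

$3124.00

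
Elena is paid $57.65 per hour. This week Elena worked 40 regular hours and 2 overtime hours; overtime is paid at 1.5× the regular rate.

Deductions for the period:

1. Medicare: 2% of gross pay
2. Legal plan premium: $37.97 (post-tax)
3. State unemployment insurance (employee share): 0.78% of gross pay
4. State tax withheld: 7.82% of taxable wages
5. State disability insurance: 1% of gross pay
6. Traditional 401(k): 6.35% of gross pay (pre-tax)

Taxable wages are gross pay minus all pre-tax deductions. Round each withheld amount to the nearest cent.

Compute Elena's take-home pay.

Regular pay: 40 × $57.65 = $2,306.00
Overtime pay: 2 × $57.65 × 1.5 = $172.95
Gross pay = $2,306.00 + $172.95 = $2,478.95
Traditional 401(k): $2,478.95 × 0.0635 = $157.41
Taxable wages = $2,478.95 − $157.41 = $2,321.54
State tax withheld: $2,321.54 × 0.0782 = $181.54
State unemployment insurance (employee share): $2,478.95 × 0.0078 = $19.34
Medicare: $2,478.95 × 0.02 = $49.58
State disability insurance: $2,478.95 × 0.01 = $24.79
Legal plan premium: $37.97
Total deductions = $157.41 + $181.54 + $19.34 + $49.58 + $24.79 + $37.97 = $470.63
Net pay = $2,478.95 − $470.63 = $2,008.32

$2,008.32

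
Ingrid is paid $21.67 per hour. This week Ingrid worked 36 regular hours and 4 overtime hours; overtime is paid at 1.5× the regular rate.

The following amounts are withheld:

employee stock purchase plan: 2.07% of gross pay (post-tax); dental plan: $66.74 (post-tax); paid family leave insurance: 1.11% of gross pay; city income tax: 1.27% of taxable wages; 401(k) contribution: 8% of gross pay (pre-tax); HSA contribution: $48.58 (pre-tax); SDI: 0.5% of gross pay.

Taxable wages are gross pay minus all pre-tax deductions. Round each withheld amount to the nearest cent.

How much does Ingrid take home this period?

$678.50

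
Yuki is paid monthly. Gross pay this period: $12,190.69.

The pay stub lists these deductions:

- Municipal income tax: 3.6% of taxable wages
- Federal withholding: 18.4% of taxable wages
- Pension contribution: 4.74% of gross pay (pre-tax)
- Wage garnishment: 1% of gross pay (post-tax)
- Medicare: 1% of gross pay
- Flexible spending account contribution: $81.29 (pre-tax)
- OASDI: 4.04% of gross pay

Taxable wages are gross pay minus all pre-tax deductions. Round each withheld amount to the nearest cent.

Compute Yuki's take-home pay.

$8,258.29

Pension contribution: $12,190.69 × 0.0474 = $577.84
Flexible spending account contribution: $81.29
Pre-tax total = $577.84 + $81.29 = $659.13
Taxable wages = $12,190.69 − $659.13 = $11,531.56
Municipal income tax: $11,531.56 × 0.036 = $415.14
Federal withholding: $11,531.56 × 0.184 = $2,121.81
OASDI: $12,190.69 × 0.0404 = $492.50
Medicare: $12,190.69 × 0.01 = $121.91
Wage garnishment: $12,190.69 × 0.01 = $121.91
Total deductions = $577.84 + $81.29 + $415.14 + $2,121.81 + $492.50 + $121.91 + $121.91 = $3,932.40
Net pay = $12,190.69 − $3,932.40 = $8,258.29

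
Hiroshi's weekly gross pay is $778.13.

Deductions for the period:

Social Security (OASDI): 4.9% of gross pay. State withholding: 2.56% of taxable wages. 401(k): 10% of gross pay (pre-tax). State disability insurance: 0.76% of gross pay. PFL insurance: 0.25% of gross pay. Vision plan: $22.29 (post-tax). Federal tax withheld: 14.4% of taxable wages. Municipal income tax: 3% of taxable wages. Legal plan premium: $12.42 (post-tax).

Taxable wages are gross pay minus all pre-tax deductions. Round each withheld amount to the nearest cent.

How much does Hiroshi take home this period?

$479.83

401(k): $778.13 × 0.1 = $77.81
Taxable wages = $778.13 − $77.81 = $700.32
State withholding: $700.32 × 0.0256 = $17.93
Federal tax withheld: $700.32 × 0.144 = $100.85
Municipal income tax: $700.32 × 0.03 = $21.01
PFL insurance: $778.13 × 0.0025 = $1.95
State disability insurance: $778.13 × 0.0076 = $5.91
Social Security (OASDI): $778.13 × 0.049 = $38.13
Vision plan: $22.29
Legal plan premium: $12.42
Total deductions = $77.81 + $17.93 + $100.85 + $21.01 + $1.95 + $5.91 + $38.13 + $22.29 + $12.42 = $298.30
Net pay = $778.13 − $298.30 = $479.83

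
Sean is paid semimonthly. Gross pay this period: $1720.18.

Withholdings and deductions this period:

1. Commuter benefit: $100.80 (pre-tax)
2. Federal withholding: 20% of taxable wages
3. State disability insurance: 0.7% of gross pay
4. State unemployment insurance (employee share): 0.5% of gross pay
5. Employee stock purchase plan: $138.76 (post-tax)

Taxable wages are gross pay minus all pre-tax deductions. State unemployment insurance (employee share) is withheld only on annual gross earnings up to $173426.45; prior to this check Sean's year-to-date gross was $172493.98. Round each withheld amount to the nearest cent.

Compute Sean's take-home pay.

$1140.04

Commuter benefit: $100.80
Taxable wages = $1720.18 − $100.80 = $1619.38
Federal withholding: $1619.38 × 0.2 = $323.88
State unemployment insurance (employee share): only $173426.45 − $172493.98 = $932.47 of this check is subject → $932.47 × 0.005 = $4.66
State disability insurance: $1720.18 × 0.007 = $12.04
Employee stock purchase plan: $138.76
Total deductions = $100.80 + $323.88 + $4.66 + $12.04 + $138.76 = $580.14
Net pay = $1720.18 − $580.14 = $1140.04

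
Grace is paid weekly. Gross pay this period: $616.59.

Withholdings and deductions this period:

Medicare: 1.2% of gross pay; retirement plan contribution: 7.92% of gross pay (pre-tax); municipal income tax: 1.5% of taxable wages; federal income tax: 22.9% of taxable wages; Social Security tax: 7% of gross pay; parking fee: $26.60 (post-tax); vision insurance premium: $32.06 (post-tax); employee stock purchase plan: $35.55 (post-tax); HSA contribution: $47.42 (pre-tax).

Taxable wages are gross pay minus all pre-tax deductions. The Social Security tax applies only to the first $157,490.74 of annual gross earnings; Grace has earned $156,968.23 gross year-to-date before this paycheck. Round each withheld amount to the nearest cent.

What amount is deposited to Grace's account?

Retirement plan contribution: $616.59 × 0.0792 = $48.83
HSA contribution: $47.42
Pre-tax total = $48.83 + $47.42 = $96.25
Taxable wages = $616.59 − $96.25 = $520.34
Municipal income tax: $520.34 × 0.015 = $7.81
Federal income tax: $520.34 × 0.229 = $119.16
Medicare: $616.59 × 0.012 = $7.40
Social Security tax: only $157,490.74 − $156,968.23 = $522.51 of this check is subject → $522.51 × 0.07 = $36.58
Parking fee: $26.60
Vision insurance premium: $32.06
Employee stock purchase plan: $35.55
Total deductions = $48.83 + $47.42 + $7.81 + $119.16 + $7.40 + $36.58 + $26.60 + $32.06 + $35.55 = $361.41
Net pay = $616.59 − $361.41 = $255.18

$255.18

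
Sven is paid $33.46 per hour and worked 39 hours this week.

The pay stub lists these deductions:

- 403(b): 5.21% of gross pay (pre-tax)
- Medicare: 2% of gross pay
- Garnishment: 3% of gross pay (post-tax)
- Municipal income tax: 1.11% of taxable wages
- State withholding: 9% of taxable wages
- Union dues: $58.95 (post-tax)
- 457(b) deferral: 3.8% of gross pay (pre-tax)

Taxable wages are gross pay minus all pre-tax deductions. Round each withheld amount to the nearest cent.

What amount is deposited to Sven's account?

$943.12

Gross pay: 39 × $33.46 = $1304.94
457(b) deferral: $1304.94 × 0.038 = $49.59
403(b): $1304.94 × 0.0521 = $67.99
Pre-tax total = $49.59 + $67.99 = $117.58
Taxable wages = $1304.94 − $117.58 = $1187.36
Municipal income tax: $1187.36 × 0.0111 = $13.18
State withholding: $1187.36 × 0.09 = $106.86
Medicare: $1304.94 × 0.02 = $26.10
Garnishment: $1304.94 × 0.03 = $39.15
Union dues: $58.95
Total deductions = $49.59 + $67.99 + $13.18 + $106.86 + $26.10 + $39.15 + $58.95 = $361.82
Net pay = $1304.94 − $361.82 = $943.12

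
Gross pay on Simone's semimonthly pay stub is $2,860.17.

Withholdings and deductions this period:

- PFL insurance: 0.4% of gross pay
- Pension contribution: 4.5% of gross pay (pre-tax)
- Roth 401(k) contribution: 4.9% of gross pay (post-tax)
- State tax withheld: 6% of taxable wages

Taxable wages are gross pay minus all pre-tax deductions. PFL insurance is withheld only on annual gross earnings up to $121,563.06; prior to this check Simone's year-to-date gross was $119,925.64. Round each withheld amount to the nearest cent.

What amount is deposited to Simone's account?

$2,420.87

Pension contribution: $2,860.17 × 0.045 = $128.71
Taxable wages = $2,860.17 − $128.71 = $2,731.46
State tax withheld: $2,731.46 × 0.06 = $163.89
PFL insurance: only $121,563.06 − $119,925.64 = $1,637.42 of this check is subject → $1,637.42 × 0.004 = $6.55
Roth 401(k) contribution: $2,860.17 × 0.049 = $140.15
Total deductions = $128.71 + $163.89 + $6.55 + $140.15 = $439.30
Net pay = $2,860.17 − $439.30 = $2,420.87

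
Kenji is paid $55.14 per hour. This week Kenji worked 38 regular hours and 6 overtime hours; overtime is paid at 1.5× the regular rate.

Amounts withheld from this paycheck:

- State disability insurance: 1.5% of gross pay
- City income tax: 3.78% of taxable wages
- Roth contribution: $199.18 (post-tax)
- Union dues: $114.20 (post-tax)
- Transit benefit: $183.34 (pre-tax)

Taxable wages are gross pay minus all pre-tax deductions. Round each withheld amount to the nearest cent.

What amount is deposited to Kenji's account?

$1,964.96

Regular pay: 38 × $55.14 = $2,095.32
Overtime pay: 6 × $55.14 × 1.5 = $496.26
Gross pay = $2,095.32 + $496.26 = $2,591.58
Transit benefit: $183.34
Taxable wages = $2,591.58 − $183.34 = $2,408.24
City income tax: $2,408.24 × 0.0378 = $91.03
State disability insurance: $2,591.58 × 0.015 = $38.87
Union dues: $114.20
Roth contribution: $199.18
Total deductions = $183.34 + $91.03 + $38.87 + $114.20 + $199.18 = $626.62
Net pay = $2,591.58 − $626.62 = $1,964.96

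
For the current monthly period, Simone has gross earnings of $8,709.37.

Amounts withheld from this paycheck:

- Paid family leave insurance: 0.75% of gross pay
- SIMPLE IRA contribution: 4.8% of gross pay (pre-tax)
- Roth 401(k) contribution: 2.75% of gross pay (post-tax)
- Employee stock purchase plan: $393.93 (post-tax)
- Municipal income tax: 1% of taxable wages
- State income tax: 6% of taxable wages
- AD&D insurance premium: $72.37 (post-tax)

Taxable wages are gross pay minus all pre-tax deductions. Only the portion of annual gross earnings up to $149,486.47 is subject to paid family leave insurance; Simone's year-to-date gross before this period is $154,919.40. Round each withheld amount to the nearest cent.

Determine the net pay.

SIMPLE IRA contribution: $8,709.37 × 0.048 = $418.05
Taxable wages = $8,709.37 − $418.05 = $8,291.32
State income tax: $8,291.32 × 0.06 = $497.48
Municipal income tax: $8,291.32 × 0.01 = $82.91
Paid family leave insurance: annual cap $149,486.47 already reached (YTD $154,919.40), so $0.00
Roth 401(k) contribution: $8,709.37 × 0.0275 = $239.51
AD&D insurance premium: $72.37
Employee stock purchase plan: $393.93
Total deductions = $418.05 + $497.48 + $82.91 + $0.00 + $239.51 + $72.37 + $393.93 = $1,704.25
Net pay = $8,709.37 − $1,704.25 = $7,005.12

$7,005.12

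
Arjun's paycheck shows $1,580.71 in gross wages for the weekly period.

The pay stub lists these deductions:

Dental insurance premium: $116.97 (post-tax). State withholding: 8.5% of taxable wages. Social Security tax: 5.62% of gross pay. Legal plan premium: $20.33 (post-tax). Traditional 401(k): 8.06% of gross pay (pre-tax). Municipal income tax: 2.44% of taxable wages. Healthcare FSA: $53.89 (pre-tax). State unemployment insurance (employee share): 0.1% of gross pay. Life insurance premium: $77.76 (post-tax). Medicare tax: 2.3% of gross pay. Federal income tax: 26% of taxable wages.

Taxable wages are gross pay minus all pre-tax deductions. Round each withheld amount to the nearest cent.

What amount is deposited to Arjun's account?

Healthcare FSA: $53.89
Traditional 401(k): $1,580.71 × 0.0806 = $127.41
Pre-tax total = $53.89 + $127.41 = $181.30
Taxable wages = $1,580.71 − $181.30 = $1,399.41
State withholding: $1,399.41 × 0.085 = $118.95
Federal income tax: $1,399.41 × 0.26 = $363.85
Municipal income tax: $1,399.41 × 0.0244 = $34.15
Social Security tax: $1,580.71 × 0.0562 = $88.84
State unemployment insurance (employee share): $1,580.71 × 0.001 = $1.58
Medicare tax: $1,580.71 × 0.023 = $36.36
Dental insurance premium: $116.97
Legal plan premium: $20.33
Life insurance premium: $77.76
Total deductions = $53.89 + $127.41 + $118.95 + $363.85 + $34.15 + $88.84 + $1.58 + $36.36 + $116.97 + $20.33 + $77.76 = $1,040.09
Net pay = $1,580.71 − $1,040.09 = $540.62

$540.62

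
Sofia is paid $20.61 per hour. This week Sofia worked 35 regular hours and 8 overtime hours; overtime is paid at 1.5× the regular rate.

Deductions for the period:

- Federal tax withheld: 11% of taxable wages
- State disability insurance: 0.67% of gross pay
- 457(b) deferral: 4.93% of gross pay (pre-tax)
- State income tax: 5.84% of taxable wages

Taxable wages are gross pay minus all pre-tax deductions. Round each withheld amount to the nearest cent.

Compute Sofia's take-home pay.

$759.34

Regular pay: 35 × $20.61 = $721.35
Overtime pay: 8 × $20.61 × 1.5 = $247.32
Gross pay = $721.35 + $247.32 = $968.67
457(b) deferral: $968.67 × 0.0493 = $47.76
Taxable wages = $968.67 − $47.76 = $920.91
Federal tax withheld: $920.91 × 0.11 = $101.30
State income tax: $920.91 × 0.0584 = $53.78
State disability insurance: $968.67 × 0.0067 = $6.49
Total deductions = $47.76 + $101.30 + $53.78 + $6.49 = $209.33
Net pay = $968.67 − $209.33 = $759.34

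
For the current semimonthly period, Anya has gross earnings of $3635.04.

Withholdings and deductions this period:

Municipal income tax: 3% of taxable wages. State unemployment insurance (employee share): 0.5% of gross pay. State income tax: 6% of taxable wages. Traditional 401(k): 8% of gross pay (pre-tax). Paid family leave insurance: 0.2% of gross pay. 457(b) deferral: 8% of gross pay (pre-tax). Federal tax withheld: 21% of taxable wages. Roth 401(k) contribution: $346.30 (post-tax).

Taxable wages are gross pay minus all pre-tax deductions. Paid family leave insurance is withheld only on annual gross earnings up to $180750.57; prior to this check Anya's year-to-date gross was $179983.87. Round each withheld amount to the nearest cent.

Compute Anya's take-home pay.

Traditional 401(k): $3635.04 × 0.08 = $290.80
457(b) deferral: $3635.04 × 0.08 = $290.80
Pre-tax total = $290.80 + $290.80 = $581.60
Taxable wages = $3635.04 − $581.60 = $3053.44
State income tax: $3053.44 × 0.06 = $183.21
Federal tax withheld: $3053.44 × 0.21 = $641.22
Municipal income tax: $3053.44 × 0.03 = $91.60
State unemployment insurance (employee share): $3635.04 × 0.005 = $18.18
Paid family leave insurance: only $180750.57 − $179983.87 = $766.70 of this check is subject → $766.70 × 0.002 = $1.53
Roth 401(k) contribution: $346.30
Total deductions = $290.80 + $290.80 + $183.21 + $641.22 + $91.60 + $18.18 + $1.53 + $346.30 = $1863.64
Net pay = $3635.04 − $1863.64 = $1771.40

$1771.40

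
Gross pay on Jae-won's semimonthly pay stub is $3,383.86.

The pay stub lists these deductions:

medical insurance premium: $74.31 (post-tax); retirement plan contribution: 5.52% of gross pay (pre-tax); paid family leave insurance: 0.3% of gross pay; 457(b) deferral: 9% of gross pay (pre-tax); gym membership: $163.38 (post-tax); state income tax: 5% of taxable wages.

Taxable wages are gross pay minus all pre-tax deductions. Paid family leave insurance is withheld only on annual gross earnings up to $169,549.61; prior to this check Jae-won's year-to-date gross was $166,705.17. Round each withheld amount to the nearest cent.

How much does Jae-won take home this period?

$2,501.67

Retirement plan contribution: $3,383.86 × 0.0552 = $186.79
457(b) deferral: $3,383.86 × 0.09 = $304.55
Pre-tax total = $186.79 + $304.55 = $491.34
Taxable wages = $3,383.86 − $491.34 = $2,892.52
State income tax: $2,892.52 × 0.05 = $144.63
Paid family leave insurance: only $169,549.61 − $166,705.17 = $2,844.44 of this check is subject → $2,844.44 × 0.003 = $8.53
Medical insurance premium: $74.31
Gym membership: $163.38
Total deductions = $186.79 + $304.55 + $144.63 + $8.53 + $74.31 + $163.38 = $882.19
Net pay = $3,383.86 − $882.19 = $2,501.67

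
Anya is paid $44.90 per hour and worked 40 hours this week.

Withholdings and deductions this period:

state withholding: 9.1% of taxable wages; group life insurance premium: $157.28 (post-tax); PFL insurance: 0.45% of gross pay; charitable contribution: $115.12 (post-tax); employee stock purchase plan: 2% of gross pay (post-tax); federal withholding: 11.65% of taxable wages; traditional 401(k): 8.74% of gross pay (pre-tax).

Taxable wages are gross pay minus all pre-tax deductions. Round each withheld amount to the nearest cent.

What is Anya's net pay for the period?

$982.53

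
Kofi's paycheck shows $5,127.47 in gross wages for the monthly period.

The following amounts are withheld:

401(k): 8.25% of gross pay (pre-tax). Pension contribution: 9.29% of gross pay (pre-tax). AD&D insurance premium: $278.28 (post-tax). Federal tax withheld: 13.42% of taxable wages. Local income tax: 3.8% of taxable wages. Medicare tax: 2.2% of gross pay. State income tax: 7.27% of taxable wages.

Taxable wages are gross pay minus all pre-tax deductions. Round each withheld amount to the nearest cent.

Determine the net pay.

Pension contribution: $5,127.47 × 0.0929 = $476.34
401(k): $5,127.47 × 0.0825 = $423.02
Pre-tax total = $476.34 + $423.02 = $899.36
Taxable wages = $5,127.47 − $899.36 = $4,228.11
State income tax: $4,228.11 × 0.0727 = $307.38
Local income tax: $4,228.11 × 0.038 = $160.67
Federal tax withheld: $4,228.11 × 0.1342 = $567.41
Medicare tax: $5,127.47 × 0.022 = $112.80
AD&D insurance premium: $278.28
Total deductions = $476.34 + $423.02 + $307.38 + $160.67 + $567.41 + $112.80 + $278.28 = $2,325.90
Net pay = $5,127.47 − $2,325.90 = $2,801.57

$2,801.57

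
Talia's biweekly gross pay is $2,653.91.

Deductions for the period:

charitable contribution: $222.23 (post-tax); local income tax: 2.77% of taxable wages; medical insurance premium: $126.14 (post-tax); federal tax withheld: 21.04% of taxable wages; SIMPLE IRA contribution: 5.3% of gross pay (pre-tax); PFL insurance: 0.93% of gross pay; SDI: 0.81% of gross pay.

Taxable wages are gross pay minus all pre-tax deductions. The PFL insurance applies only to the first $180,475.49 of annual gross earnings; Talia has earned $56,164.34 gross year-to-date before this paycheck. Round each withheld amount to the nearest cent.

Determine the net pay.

$1,520.29

SIMPLE IRA contribution: $2,653.91 × 0.053 = $140.66
Taxable wages = $2,653.91 − $140.66 = $2,513.25
Local income tax: $2,513.25 × 0.0277 = $69.62
Federal tax withheld: $2,513.25 × 0.2104 = $528.79
SDI: $2,653.91 × 0.0081 = $21.50
PFL insurance: cap not yet reached, full $2,653.91 is subject → $2,653.91 × 0.0093 = $24.68
Charitable contribution: $222.23
Medical insurance premium: $126.14
Total deductions = $140.66 + $69.62 + $528.79 + $21.50 + $24.68 + $222.23 + $126.14 = $1,133.62
Net pay = $2,653.91 − $1,133.62 = $1,520.29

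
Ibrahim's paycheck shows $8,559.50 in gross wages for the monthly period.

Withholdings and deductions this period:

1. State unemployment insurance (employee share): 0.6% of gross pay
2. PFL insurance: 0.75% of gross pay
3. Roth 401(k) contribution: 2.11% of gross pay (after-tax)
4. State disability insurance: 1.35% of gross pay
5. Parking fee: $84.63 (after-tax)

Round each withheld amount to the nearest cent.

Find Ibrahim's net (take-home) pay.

$8,063.15

State unemployment insurance (employee share): $8,559.50 × 0.006 = $51.36
PFL insurance: $8,559.50 × 0.0075 = $64.20
State disability insurance: $8,559.50 × 0.0135 = $115.55
Roth 401(k) contribution: $8,559.50 × 0.0211 = $180.61
Parking fee: $84.63
Total deductions = $51.36 + $64.20 + $115.55 + $180.61 + $84.63 = $496.35
Net pay = $8,559.50 − $496.35 = $8,063.15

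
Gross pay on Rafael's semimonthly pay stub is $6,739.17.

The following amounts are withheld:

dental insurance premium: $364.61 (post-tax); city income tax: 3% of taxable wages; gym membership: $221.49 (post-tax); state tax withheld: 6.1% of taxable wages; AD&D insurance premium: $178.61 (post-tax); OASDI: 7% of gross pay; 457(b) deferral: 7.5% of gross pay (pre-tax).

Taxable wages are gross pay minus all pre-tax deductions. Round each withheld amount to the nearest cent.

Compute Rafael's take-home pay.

$4,430.01

457(b) deferral: $6,739.17 × 0.075 = $505.44
Taxable wages = $6,739.17 − $505.44 = $6,233.73
City income tax: $6,233.73 × 0.03 = $187.01
State tax withheld: $6,233.73 × 0.061 = $380.26
OASDI: $6,739.17 × 0.07 = $471.74
Gym membership: $221.49
AD&D insurance premium: $178.61
Dental insurance premium: $364.61
Total deductions = $505.44 + $187.01 + $380.26 + $471.74 + $221.49 + $178.61 + $364.61 = $2,309.16
Net pay = $6,739.17 − $2,309.16 = $4,430.01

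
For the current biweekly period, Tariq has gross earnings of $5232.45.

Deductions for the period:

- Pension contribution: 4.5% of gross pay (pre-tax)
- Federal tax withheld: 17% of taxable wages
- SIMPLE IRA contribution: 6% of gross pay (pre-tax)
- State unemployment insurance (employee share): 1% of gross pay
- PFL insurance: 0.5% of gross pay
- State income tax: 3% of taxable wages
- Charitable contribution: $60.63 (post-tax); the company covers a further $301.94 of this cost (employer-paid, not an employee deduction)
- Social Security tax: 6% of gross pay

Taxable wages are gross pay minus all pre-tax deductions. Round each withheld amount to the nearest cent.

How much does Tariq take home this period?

$3293.37

Pension contribution: $5232.45 × 0.045 = $235.46
SIMPLE IRA contribution: $5232.45 × 0.06 = $313.95
Pre-tax total = $235.46 + $313.95 = $549.41
Taxable wages = $5232.45 − $549.41 = $4683.04
Federal tax withheld: $4683.04 × 0.17 = $796.12
State income tax: $4683.04 × 0.03 = $140.49
State unemployment insurance (employee share): $5232.45 × 0.01 = $52.32
Social Security tax: $5232.45 × 0.06 = $313.95
PFL insurance: $5232.45 × 0.005 = $26.16
Charitable contribution: $60.63
(Employer's $301.94 toward charitable contribution is not withheld from the employee.)
Total deductions = $235.46 + $313.95 + $796.12 + $140.49 + $52.32 + $313.95 + $26.16 + $60.63 = $1939.08
Net pay = $5232.45 − $1939.08 = $3293.37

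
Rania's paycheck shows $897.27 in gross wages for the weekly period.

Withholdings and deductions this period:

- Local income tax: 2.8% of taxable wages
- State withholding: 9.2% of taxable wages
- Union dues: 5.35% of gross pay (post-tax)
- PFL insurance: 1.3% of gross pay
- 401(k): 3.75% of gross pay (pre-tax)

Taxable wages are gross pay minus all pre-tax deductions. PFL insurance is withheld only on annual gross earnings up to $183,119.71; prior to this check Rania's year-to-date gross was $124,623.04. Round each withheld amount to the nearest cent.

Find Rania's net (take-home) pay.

$700.33

401(k): $897.27 × 0.0375 = $33.65
Taxable wages = $897.27 − $33.65 = $863.62
State withholding: $863.62 × 0.092 = $79.45
Local income tax: $863.62 × 0.028 = $24.18
PFL insurance: cap not yet reached, full $897.27 is subject → $897.27 × 0.013 = $11.66
Union dues: $897.27 × 0.0535 = $48.00
Total deductions = $33.65 + $79.45 + $24.18 + $11.66 + $48.00 = $196.94
Net pay = $897.27 − $196.94 = $700.33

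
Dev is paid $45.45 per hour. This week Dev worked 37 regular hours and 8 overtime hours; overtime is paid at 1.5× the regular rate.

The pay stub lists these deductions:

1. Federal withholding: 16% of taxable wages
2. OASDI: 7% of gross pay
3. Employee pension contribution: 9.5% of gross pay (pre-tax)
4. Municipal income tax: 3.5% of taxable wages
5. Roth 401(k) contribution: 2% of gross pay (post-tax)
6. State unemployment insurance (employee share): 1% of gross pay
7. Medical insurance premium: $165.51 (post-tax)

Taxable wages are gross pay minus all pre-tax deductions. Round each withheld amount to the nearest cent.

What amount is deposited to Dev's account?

Regular pay: 37 × $45.45 = $1,681.65
Overtime pay: 8 × $45.45 × 1.5 = $545.40
Gross pay = $1,681.65 + $545.40 = $2,227.05
Employee pension contribution: $2,227.05 × 0.095 = $211.57
Taxable wages = $2,227.05 − $211.57 = $2,015.48
Municipal income tax: $2,015.48 × 0.035 = $70.54
Federal withholding: $2,015.48 × 0.16 = $322.48
OASDI: $2,227.05 × 0.07 = $155.89
State unemployment insurance (employee share): $2,227.05 × 0.01 = $22.27
Medical insurance premium: $165.51
Roth 401(k) contribution: $2,227.05 × 0.02 = $44.54
Total deductions = $211.57 + $70.54 + $322.48 + $155.89 + $22.27 + $165.51 + $44.54 = $992.80
Net pay = $2,227.05 − $992.80 = $1,234.25

$1,234.25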